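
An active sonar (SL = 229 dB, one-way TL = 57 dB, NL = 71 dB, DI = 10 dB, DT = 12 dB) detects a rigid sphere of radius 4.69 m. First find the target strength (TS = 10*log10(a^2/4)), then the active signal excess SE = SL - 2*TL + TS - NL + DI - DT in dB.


Step 1: TS = 10*log10(4.69^2/4) = 7.4 dB
Step 2: SE = SL - 2*TL + TS - NL + DI - DT = 229 - 2*57 + (7.4) - 71 + 10 - 12 = 49.4

49.4 dB


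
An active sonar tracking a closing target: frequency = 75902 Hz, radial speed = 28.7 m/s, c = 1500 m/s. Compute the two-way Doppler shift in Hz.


fd = 2*f*v/c = 2 * 75902 * 28.7 / 1500 = 2904.52

2904.52 Hz


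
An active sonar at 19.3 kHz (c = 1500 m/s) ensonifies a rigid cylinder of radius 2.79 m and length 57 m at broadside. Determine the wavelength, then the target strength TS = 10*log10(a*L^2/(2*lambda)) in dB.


Step 1: lambda = c/f = 1500/19300 = 0.07772 m
Step 2: TS = 10*log10(a*L^2/(2*lambda)) = 10*log10(2.79*57^2/(2*0.07772)) = 47.66

47.66 dB


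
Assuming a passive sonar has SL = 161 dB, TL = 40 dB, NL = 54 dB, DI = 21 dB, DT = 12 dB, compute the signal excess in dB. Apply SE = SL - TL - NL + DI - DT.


76 dB


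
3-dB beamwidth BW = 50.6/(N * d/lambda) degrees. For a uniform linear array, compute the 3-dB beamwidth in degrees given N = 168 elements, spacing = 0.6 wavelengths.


0.5 deg


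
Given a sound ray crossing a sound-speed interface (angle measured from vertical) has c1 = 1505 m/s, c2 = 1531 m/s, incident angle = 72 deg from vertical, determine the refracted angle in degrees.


sin(theta2) = (c2/c1)*sin(theta1) = (1531/1505)*sin(72 deg) = 0.96749
theta2 = arcsin(0.96749) = 75.35

75.35 deg


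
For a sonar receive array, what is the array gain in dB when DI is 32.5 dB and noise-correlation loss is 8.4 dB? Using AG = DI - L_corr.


24.1 dB


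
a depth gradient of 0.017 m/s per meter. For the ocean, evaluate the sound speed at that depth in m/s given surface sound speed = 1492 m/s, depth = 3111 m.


1544.887 m/s


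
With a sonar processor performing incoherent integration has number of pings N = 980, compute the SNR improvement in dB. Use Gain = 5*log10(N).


14.96 dB


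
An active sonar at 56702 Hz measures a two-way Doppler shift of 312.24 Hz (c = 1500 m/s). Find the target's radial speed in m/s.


From fd = 2*f*v/c, v = c*fd/(2*f) = 1500 * 312.24 / (2*56702) = 4.13

4.13 m/s


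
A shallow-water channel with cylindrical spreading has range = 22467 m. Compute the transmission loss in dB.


TL = 10*log10(22467) = 43.52

43.52 dB


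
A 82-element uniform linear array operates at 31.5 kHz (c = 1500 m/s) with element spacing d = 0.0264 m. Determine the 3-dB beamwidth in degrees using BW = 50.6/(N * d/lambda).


Step 1: lambda = 1500/31500 = 0.04762 m
Step 2: d/lambda = 0.0264/0.04762 = 0.5544
Step 3: BW = 50.6/(N * d/lambda) = 50.6/(82 * 0.5544) = 1.11

1.11 deg


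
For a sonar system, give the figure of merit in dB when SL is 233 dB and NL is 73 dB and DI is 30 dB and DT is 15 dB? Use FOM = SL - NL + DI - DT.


175 dB


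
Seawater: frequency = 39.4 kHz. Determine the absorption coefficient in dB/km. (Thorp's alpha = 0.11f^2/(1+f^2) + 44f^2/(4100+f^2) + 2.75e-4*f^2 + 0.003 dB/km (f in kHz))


f^2 = 1552.36
alpha = 0.11*1552.36/(1+1552.36) + 44*1552.36/(4100+1552.36) + 2.75e-4*1552.36 + 0.003 = 12.624

12.624 dB/km


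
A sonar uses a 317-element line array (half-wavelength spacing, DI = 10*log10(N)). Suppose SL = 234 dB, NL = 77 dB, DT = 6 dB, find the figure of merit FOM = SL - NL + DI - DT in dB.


Step 1: DI = 10*log10(317) = 25.01 dB
Step 2: FOM = SL - NL + DI - DT = 234 - 77 + 25.01 - 6 = 176.01

176.01 dB


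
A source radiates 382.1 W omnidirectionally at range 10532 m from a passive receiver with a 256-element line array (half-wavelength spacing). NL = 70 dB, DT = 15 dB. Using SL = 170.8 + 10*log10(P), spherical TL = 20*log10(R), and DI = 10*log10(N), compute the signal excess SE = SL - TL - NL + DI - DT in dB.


Step 1: SL = 170.8 + 10*log10(382.1) = 196.62 dB
Step 2: TL = 20*log10(10532) = 80.45 dB
Step 3: DI = 10*log10(256) = 24.08 dB
Step 4: SE = SL - TL - NL + DI - DT = 196.62 - 80.45 - 70 + 24.08 - 15 = 55.25

55.25 dB


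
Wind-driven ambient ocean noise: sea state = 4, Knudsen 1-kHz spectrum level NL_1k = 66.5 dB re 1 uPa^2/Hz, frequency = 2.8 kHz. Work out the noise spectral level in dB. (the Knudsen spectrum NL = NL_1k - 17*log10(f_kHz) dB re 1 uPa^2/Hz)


NL = NL_1k - 17*log10(f_kHz) = 66.5 - 17*log10(2.8) = 66.5 - (7.6) = 58.9

58.9 dB


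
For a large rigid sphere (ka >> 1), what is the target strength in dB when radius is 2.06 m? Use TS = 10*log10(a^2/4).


TS = 10*log10(2.06^2 / 4) = 10*log10(1.0609) = 0.26

0.26 dB


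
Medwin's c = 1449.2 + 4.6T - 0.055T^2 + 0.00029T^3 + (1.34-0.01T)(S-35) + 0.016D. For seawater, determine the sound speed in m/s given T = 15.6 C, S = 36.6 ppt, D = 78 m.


1511.82 m/s


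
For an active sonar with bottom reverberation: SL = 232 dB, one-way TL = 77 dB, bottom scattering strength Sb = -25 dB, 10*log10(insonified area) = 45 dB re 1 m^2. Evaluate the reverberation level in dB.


98 dB


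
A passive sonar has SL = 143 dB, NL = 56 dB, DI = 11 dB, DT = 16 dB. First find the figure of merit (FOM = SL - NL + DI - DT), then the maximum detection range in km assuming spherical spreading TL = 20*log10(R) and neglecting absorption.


Step 1: FOM = SL - NL + DI - DT = 143 - 56 + 11 - 16 = 82 dB
Step 2: at max range FOM = TL = 20*log10(R), so R = 10^(82/20) = 12589.25 m = 12.59 km

12.59 km


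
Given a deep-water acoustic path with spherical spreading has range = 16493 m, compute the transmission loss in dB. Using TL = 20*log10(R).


TL = 20*log10(16493) = 84.35

84.35 dB


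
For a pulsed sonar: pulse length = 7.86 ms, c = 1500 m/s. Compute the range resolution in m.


5.895 m


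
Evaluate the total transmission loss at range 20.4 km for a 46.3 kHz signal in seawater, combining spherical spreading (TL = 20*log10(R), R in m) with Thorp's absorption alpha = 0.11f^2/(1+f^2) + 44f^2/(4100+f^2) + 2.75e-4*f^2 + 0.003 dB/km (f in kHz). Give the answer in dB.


Step 1 (Thorp): alpha = 0.11*2143.69/(1+2143.69) + 44*2143.69/(4100+2143.69) + 2.75e-4*2143.69 + 0.003 = 15.8093 dB/km
Step 2: TL_spread = 20*log10(20400) = 86.19 dB
Step 3: TL_abs = alpha*R = 15.8093 * 20.4 = 322.51 dB
Step 4: TL_total = 86.19 + 322.51 = 408.7

408.7 dB


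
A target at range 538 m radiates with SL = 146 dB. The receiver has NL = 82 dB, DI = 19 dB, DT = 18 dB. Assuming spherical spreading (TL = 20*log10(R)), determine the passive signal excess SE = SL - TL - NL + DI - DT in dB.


10.38 dB


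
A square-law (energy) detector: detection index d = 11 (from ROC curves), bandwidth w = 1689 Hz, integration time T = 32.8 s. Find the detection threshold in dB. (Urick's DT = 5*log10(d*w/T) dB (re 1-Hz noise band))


DT = 5*log10(d*w/T) = 5*log10(11 * 1689 / 32.8) = 5*log10(566.43) = 13.77

13.77 dB


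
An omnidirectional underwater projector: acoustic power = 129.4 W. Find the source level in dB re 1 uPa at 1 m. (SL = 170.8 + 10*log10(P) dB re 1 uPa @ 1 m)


SL = 170.8 + 10*log10(129.4) = 170.8 + 21.12 = 191.92

191.92 dB


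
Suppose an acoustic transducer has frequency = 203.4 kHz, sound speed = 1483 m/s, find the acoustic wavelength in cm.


0.73 cm


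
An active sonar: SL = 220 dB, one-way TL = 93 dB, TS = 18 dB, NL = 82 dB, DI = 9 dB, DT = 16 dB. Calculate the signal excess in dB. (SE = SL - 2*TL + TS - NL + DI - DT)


-37 dB


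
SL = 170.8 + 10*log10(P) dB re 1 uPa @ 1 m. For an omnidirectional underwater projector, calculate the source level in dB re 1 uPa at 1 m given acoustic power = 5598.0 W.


SL = 170.8 + 10*log10(5598.0) = 170.8 + 37.48 = 208.28

208.28 dB


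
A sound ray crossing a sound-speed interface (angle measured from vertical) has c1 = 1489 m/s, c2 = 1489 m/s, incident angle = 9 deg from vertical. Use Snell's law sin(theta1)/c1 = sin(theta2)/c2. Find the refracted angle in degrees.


sin(theta2) = (c2/c1)*sin(theta1) = (1489/1489)*sin(9 deg) = 0.15643
theta2 = arcsin(0.15643) = 9.0

9.0 deg


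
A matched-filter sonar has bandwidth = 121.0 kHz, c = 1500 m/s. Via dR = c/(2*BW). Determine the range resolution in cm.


dR = c/(2*BW) = 1500 / (2 * 121.0e3) = 0.0062 m = 0.62 cm

0.62 cm


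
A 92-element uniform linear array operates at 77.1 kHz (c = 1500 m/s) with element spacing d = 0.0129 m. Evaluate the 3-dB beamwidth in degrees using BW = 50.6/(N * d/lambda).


Step 1: lambda = 1500/77100 = 0.01946 m
Step 2: d/lambda = 0.0129/0.01946 = 0.6629
Step 3: BW = 50.6/(N * d/lambda) = 50.6/(92 * 0.6629) = 0.83

0.83 deg


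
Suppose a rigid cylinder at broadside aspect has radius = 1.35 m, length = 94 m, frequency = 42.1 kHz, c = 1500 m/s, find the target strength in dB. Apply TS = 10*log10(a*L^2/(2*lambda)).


lambda = 1500/42100 = 0.03563 m
TS = 10*log10(1.35*94^2/(2*0.03563)) = 52.24

52.24 dB


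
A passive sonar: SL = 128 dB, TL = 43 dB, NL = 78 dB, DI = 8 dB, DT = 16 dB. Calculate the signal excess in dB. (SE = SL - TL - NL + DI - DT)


-1 dB


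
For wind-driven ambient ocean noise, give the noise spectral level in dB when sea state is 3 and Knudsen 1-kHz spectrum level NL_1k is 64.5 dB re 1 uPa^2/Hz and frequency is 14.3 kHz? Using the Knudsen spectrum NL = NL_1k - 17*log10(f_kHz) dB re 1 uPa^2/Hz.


NL = NL_1k - 17*log10(f_kHz) = 64.5 - 17*log10(14.3) = 64.5 - (19.64) = 44.86

44.86 dB


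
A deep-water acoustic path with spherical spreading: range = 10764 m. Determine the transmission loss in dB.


TL = 20*log10(10764) = 80.64

80.64 dB


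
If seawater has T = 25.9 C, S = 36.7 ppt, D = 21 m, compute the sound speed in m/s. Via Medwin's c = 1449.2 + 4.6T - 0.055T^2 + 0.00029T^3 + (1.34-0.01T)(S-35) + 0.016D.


c = 1449.2 + 4.6*25.9 - 0.055*25.9^2 + 0.00029*25.9^3 + (1.34 - 0.01*25.9)*(36.7 - 35) + 0.016*21 = 1538.66

1538.66 m/s


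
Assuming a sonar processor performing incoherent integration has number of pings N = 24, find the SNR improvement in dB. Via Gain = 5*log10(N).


Gain = 5*log10(24) = 6.9

6.9 dB


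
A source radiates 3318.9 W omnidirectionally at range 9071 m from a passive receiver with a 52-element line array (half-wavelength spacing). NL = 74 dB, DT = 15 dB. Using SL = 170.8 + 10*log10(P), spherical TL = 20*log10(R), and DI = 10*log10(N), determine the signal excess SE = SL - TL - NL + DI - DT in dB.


Step 1: SL = 170.8 + 10*log10(3318.9) = 206.01 dB
Step 2: TL = 20*log10(9071) = 79.15 dB
Step 3: DI = 10*log10(52) = 17.16 dB
Step 4: SE = SL - TL - NL + DI - DT = 206.01 - 79.15 - 74 + 17.16 - 15 = 55.02

55.02 dB


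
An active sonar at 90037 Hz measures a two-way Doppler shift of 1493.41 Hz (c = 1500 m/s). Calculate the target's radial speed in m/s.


12.44 m/s


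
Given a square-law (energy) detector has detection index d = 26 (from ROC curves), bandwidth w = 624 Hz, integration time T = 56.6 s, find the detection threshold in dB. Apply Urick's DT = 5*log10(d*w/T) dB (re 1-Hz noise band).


12.29 dB


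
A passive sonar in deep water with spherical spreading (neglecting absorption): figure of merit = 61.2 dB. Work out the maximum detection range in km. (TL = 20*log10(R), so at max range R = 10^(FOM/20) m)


1.15 km


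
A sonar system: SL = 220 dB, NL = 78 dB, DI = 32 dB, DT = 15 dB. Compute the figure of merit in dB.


FOM = SL - NL + DI - DT = 220 - 78 + 32 - 15 = 159

159 dB


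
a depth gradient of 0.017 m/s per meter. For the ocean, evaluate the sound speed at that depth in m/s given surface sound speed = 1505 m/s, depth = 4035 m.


1573.595 m/s


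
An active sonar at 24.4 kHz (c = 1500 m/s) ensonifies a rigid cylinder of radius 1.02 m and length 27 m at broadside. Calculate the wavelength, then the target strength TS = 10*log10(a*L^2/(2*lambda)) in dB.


Step 1: lambda = c/f = 1500/24400 = 0.06148 m
Step 2: TS = 10*log10(a*L^2/(2*lambda)) = 10*log10(1.02*27^2/(2*0.06148)) = 37.82

37.82 dB


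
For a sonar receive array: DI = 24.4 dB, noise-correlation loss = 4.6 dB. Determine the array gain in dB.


19.8 dB


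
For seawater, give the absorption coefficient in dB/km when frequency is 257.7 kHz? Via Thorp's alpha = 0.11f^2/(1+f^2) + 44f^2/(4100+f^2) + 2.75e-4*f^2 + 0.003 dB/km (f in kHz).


f^2 = 66409.29
alpha = 0.11*66409.29/(1+66409.29) + 44*66409.29/(4100+66409.29) + 2.75e-4*66409.29 + 0.003 = 59.817

59.817 dB/km


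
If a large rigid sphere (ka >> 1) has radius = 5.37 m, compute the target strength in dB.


TS = 10*log10(5.37^2 / 4) = 10*log10(7.209225) = 8.58

8.58 dB


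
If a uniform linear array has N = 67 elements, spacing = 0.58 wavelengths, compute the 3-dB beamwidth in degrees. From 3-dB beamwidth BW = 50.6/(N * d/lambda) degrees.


BW = 50.6 / (67 * 0.58) = 50.6 / 38.86 = 1.3

1.3 deg


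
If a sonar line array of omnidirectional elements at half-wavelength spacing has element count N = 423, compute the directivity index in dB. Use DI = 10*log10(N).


26.26 dB


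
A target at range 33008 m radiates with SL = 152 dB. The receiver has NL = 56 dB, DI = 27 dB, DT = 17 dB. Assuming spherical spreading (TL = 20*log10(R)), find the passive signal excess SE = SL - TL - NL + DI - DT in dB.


Step 1: TL = 20*log10(33008) = 90.37 dB
Step 2: SE = 152 - 90.37 - 56 + 27 - 17 = 15.63

15.63 dB


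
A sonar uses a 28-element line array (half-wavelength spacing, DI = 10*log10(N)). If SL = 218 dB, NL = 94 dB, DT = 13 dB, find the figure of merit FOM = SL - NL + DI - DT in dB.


125.47 dB


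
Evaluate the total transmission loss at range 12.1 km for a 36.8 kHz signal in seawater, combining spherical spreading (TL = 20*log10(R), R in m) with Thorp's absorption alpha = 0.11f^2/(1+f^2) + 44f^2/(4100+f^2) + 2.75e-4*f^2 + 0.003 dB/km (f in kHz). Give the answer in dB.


Step 1 (Thorp): alpha = 0.11*1354.24/(1+1354.24) + 44*1354.24/(4100+1354.24) + 2.75e-4*1354.24 + 0.003 = 11.4101 dB/km
Step 2: TL_spread = 20*log10(12100) = 81.66 dB
Step 3: TL_abs = alpha*R = 11.4101 * 12.1 = 138.06 dB
Step 4: TL_total = 81.66 + 138.06 = 219.72

219.72 dB


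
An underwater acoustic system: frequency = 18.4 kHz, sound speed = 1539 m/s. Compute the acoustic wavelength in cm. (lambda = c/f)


lambda = c/f = 1539 / 18400 = 0.0836 m = 8.36 cm

8.36 cm


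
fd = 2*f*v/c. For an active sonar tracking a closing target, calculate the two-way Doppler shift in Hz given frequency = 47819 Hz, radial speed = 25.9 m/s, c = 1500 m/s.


1651.35 Hz


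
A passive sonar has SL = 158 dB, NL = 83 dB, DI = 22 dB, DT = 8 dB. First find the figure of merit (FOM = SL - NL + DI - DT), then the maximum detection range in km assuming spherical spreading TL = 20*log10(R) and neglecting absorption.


Step 1: FOM = SL - NL + DI - DT = 158 - 83 + 22 - 8 = 89 dB
Step 2: at max range FOM = TL = 20*log10(R), so R = 10^(89/20) = 28183.83 m = 28.18 km

28.18 km


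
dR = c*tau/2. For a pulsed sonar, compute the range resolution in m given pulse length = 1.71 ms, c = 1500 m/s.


dR = c*tau/2 = 1500 * 1.71e-3 / 2 = 1.2825

1.2825 m


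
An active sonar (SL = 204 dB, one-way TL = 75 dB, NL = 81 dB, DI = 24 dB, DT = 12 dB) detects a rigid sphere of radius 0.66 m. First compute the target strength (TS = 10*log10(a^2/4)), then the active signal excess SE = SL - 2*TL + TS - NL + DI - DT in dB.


Step 1: TS = 10*log10(0.66^2/4) = -9.63 dB
Step 2: SE = SL - 2*TL + TS - NL + DI - DT = 204 - 2*75 + (-9.63) - 81 + 24 - 12 = -24.63

-24.63 dB


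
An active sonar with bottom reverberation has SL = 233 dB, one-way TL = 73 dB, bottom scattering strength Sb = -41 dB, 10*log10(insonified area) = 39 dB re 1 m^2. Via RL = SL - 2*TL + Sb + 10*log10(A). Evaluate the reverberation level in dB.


RL = SL - 2*TL + Sb + 10*log10(A) = 233 - 2*73 + (-41) + 39 = 85

85 dB


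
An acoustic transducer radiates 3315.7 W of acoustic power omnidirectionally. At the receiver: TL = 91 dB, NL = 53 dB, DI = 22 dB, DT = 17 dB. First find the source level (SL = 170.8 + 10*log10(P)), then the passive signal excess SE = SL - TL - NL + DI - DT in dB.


Step 1: SL = 170.8 + 10*log10(3315.7) = 206.01 dB
Step 2: SE = SL - TL - NL + DI - DT = 206.01 - 91 - 53 + 22 - 17 = 67.01

67.01 dB


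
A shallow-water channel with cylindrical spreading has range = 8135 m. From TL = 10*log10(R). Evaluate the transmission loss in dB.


TL = 10*log10(8135) = 39.1

39.1 dB


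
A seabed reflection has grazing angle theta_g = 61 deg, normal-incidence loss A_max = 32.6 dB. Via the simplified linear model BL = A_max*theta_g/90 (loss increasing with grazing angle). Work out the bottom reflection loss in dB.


BL = A_max * theta_g / 90 = 32.6 * 61 / 90 = 22.1

22.1 dB


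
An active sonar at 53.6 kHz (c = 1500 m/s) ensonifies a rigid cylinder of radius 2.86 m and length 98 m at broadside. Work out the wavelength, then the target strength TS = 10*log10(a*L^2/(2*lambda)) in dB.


Step 1: lambda = c/f = 1500/53600 = 0.02799 m
Step 2: TS = 10*log10(a*L^2/(2*lambda)) = 10*log10(2.86*98^2/(2*0.02799)) = 56.91

56.91 dB


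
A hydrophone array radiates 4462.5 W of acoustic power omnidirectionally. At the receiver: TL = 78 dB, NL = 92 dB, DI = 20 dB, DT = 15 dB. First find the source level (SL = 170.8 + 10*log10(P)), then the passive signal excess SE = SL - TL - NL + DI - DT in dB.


Step 1: SL = 170.8 + 10*log10(4462.5) = 207.3 dB
Step 2: SE = SL - TL - NL + DI - DT = 207.3 - 78 - 92 + 20 - 15 = 42.3

42.3 dB


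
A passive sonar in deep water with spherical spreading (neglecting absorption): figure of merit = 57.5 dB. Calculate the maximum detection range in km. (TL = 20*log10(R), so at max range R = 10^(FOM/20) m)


At max range FOM = TL, so 20*log10(R) = 57.5
R = 10^(57.5/20) = 749.89 m = 0.75 km

0.75 km


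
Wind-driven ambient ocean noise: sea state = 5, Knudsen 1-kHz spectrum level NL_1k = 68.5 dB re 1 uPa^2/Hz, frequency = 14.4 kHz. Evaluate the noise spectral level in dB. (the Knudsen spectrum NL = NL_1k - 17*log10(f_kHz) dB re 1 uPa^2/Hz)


48.81 dB


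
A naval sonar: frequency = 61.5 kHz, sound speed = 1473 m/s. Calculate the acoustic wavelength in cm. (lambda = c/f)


lambda = c/f = 1473 / 61500 = 0.024 m = 2.4 cm

2.4 cm


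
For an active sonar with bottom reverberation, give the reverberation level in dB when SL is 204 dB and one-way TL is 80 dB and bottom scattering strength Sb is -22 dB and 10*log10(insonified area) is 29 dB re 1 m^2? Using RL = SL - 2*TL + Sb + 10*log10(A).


RL = SL - 2*TL + Sb + 10*log10(A) = 204 - 2*80 + (-22) + 29 = 51

51 dB


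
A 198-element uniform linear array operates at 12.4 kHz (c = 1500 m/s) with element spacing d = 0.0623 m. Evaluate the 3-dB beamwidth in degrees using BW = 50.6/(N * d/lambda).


Step 1: lambda = 1500/12400 = 0.12097 m
Step 2: d/lambda = 0.0623/0.12097 = 0.515
Step 3: BW = 50.6/(N * d/lambda) = 50.6/(198 * 0.515) = 0.5

0.5 deg


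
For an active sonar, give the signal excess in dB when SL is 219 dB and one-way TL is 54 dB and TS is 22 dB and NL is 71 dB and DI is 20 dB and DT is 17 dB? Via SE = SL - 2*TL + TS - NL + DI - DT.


SE = SL - 2*TL + TS - NL + DI - DT = 219 - 2*54 + (22) - 71 + 20 - 17 = 65

65 dB


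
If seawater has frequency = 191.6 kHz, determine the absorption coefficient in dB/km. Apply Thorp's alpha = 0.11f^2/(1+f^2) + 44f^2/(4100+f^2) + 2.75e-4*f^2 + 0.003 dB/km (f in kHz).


49.788 dB/km


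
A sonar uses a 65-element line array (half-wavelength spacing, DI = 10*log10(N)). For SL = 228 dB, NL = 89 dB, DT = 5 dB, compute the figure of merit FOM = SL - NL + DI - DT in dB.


Step 1: DI = 10*log10(65) = 18.13 dB
Step 2: FOM = SL - NL + DI - DT = 228 - 89 + 18.13 - 5 = 152.13

152.13 dB


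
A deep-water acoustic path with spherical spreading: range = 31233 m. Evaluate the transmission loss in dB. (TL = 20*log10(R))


TL = 20*log10(31233) = 89.89

89.89 dB


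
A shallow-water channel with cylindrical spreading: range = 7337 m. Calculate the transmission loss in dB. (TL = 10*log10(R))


TL = 10*log10(7337) = 38.66

38.66 dB


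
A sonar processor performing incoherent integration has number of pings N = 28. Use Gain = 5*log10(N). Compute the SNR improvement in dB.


7.24 dB


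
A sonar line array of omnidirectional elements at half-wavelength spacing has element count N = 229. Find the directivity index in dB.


DI = 10*log10(229) = 23.6

23.6 dB


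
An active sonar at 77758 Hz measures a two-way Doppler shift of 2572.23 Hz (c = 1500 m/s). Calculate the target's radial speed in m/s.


From fd = 2*f*v/c, v = c*fd/(2*f) = 1500 * 2572.23 / (2*77758) = 24.81

24.81 m/s


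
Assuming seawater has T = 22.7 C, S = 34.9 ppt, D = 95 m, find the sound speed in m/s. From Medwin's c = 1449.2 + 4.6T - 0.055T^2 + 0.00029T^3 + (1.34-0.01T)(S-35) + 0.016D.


c = 1449.2 + 4.6*22.7 - 0.055*22.7^2 + 0.00029*22.7^3 + (1.34 - 0.01*22.7)*(34.9 - 35) + 0.016*95 = 1530.08

1530.08 m/s


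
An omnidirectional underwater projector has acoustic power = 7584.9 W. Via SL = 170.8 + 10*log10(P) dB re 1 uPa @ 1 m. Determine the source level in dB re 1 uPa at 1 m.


SL = 170.8 + 10*log10(7584.9) = 170.8 + 38.8 = 209.6

209.6 dB


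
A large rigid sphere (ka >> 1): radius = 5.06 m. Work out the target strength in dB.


8.06 dB


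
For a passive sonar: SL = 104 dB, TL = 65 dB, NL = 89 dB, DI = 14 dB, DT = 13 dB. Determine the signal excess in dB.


-49 dB


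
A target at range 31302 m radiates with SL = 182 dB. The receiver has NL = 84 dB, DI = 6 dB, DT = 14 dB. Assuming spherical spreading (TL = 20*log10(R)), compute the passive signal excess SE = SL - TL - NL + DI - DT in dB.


Step 1: TL = 20*log10(31302) = 89.91 dB
Step 2: SE = 182 - 89.91 - 84 + 6 - 14 = 0.09

0.09 dB


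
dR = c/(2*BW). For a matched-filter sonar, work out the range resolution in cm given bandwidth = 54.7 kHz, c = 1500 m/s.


dR = c/(2*BW) = 1500 / (2 * 54.7e3) = 0.0137 m = 1.37 cm

1.37 cm


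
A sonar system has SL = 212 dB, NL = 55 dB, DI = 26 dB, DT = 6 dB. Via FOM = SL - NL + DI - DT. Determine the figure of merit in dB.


FOM = SL - NL + DI - DT = 212 - 55 + 26 - 6 = 177

177 dB


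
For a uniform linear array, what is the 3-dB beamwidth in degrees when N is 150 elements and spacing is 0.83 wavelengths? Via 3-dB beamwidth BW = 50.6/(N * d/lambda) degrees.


BW = 50.6 / (150 * 0.83) = 50.6 / 124.5 = 0.41

0.41 deg


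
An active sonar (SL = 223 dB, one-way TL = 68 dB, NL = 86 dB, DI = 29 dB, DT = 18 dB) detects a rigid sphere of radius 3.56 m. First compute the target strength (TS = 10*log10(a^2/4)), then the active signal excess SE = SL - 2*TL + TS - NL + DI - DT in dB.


Step 1: TS = 10*log10(3.56^2/4) = 5.01 dB
Step 2: SE = SL - 2*TL + TS - NL + DI - DT = 223 - 2*68 + (5.01) - 86 + 29 - 18 = 17.01

17.01 dB


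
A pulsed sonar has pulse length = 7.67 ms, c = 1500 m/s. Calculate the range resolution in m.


dR = c*tau/2 = 1500 * 7.67e-3 / 2 = 5.7525

5.7525 m


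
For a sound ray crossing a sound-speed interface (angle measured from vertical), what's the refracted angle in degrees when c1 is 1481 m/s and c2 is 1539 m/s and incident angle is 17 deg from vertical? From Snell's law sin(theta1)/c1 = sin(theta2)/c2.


sin(theta2) = (c2/c1)*sin(theta1) = (1539/1481)*sin(17 deg) = 0.30382
theta2 = arcsin(0.30382) = 17.69

17.69 deg


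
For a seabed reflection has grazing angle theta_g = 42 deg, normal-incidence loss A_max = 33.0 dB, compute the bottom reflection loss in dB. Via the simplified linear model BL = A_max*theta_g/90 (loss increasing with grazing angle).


BL = A_max * theta_g / 90 = 33.0 * 42 / 90 = 15.4

15.4 dB


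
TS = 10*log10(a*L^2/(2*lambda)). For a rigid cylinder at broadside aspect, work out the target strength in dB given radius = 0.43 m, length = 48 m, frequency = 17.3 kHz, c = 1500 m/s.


lambda = 1500/17300 = 0.08671 m
TS = 10*log10(0.43*48^2/(2*0.08671)) = 37.57

37.57 dB


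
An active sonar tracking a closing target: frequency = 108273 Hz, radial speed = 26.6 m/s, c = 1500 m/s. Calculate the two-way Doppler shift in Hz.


3840.08 Hz


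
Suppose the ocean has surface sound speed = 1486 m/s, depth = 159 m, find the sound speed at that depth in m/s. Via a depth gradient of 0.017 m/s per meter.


1488.703 m/s


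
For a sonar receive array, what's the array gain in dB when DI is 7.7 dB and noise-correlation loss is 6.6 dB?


AG = DI - L_corr = 7.7 - 6.6 = 1.1

1.1 dB


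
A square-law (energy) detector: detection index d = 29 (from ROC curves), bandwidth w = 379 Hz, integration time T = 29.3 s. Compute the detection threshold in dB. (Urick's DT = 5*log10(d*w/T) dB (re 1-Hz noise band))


DT = 5*log10(d*w/T) = 5*log10(29 * 379 / 29.3) = 5*log10(375.12) = 12.87

12.87 dB


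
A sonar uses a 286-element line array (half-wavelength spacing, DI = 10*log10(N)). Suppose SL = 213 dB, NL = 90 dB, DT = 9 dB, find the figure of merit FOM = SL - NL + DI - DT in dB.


138.56 dB


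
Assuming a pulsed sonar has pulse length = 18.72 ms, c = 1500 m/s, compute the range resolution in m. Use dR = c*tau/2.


dR = c*tau/2 = 1500 * 18.72e-3 / 2 = 14.04

14.04 m


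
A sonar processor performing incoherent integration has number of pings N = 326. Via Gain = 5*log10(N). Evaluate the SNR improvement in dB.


12.57 dB


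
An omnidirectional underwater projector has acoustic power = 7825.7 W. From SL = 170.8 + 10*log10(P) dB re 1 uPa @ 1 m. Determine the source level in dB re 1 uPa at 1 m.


SL = 170.8 + 10*log10(7825.7) = 170.8 + 38.94 = 209.74

209.74 dB


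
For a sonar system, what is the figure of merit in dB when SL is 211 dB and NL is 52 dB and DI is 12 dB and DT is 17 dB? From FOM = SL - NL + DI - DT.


FOM = SL - NL + DI - DT = 211 - 52 + 12 - 17 = 154

154 dB


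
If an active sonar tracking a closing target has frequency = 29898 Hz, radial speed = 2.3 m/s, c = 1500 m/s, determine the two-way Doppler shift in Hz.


fd = 2*f*v/c = 2 * 29898 * 2.3 / 1500 = 91.69

91.69 Hz


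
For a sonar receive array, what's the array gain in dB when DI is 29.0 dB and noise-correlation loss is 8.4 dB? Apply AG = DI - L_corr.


AG = DI - L_corr = 29.0 - 8.4 = 20.6

20.6 dB


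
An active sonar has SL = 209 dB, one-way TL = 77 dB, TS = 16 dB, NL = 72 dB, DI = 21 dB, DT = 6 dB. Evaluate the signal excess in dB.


SE = SL - 2*TL + TS - NL + DI - DT = 209 - 2*77 + (16) - 72 + 21 - 6 = 14

14 dB


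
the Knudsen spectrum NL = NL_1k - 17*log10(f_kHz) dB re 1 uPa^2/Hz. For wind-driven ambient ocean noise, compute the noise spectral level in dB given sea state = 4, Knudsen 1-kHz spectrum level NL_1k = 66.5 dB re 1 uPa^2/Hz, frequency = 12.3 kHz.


NL = NL_1k - 17*log10(f_kHz) = 66.5 - 17*log10(12.3) = 66.5 - (18.53) = 47.97

47.97 dB


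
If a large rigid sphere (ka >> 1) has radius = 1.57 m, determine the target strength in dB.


-2.1 dB


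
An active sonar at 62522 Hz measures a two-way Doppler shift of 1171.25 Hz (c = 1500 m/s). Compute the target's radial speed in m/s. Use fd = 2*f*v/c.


From fd = 2*f*v/c, v = c*fd/(2*f) = 1500 * 1171.25 / (2*62522) = 14.05

14.05 m/s


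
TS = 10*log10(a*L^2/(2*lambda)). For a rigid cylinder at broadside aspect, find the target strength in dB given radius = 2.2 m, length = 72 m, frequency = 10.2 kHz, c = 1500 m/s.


lambda = 1500/10200 = 0.14706 m
TS = 10*log10(2.2*72^2/(2*0.14706)) = 45.89

45.89 dB


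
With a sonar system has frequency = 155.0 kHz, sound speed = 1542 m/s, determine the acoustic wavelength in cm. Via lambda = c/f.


lambda = c/f = 1542 / 155000 = 0.0099 m = 0.99 cm

0.99 cm


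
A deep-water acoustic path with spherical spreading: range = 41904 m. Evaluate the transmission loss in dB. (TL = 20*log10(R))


92.45 dB


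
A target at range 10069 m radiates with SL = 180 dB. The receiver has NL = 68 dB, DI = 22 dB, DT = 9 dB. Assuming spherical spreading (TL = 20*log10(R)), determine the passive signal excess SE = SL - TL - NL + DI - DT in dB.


Step 1: TL = 20*log10(10069) = 80.06 dB
Step 2: SE = 180 - 80.06 - 68 + 22 - 9 = 44.94

44.94 dB


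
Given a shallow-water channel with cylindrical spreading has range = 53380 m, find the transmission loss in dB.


47.27 dB


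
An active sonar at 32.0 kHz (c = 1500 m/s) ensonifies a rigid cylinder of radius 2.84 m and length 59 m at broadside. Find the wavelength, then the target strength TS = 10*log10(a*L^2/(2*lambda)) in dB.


Step 1: lambda = c/f = 1500/32000 = 0.04688 m
Step 2: TS = 10*log10(a*L^2/(2*lambda)) = 10*log10(2.84*59^2/(2*0.04688)) = 50.23

50.23 dB


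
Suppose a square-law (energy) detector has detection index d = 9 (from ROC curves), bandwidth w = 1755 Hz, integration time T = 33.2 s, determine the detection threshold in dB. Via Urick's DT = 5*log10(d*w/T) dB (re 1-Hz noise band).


DT = 5*log10(d*w/T) = 5*log10(9 * 1755 / 33.2) = 5*log10(475.75) = 13.39

13.39 dB


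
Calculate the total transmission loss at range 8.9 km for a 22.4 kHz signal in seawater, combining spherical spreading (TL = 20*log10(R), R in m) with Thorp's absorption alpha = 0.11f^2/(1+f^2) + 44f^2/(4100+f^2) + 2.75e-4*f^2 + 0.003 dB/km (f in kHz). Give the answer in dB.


123.92 dB


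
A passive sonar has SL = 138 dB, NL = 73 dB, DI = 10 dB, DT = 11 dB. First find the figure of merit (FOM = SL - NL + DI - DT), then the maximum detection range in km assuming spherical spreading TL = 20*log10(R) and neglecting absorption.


Step 1: FOM = SL - NL + DI - DT = 138 - 73 + 10 - 11 = 64 dB
Step 2: at max range FOM = TL = 20*log10(R), so R = 10^(64/20) = 1584.89 m = 1.58 km

1.58 km


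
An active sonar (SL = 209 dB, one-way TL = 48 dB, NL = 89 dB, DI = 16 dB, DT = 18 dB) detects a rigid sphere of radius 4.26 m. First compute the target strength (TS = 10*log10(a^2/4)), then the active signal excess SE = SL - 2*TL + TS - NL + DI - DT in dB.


Step 1: TS = 10*log10(4.26^2/4) = 6.57 dB
Step 2: SE = SL - 2*TL + TS - NL + DI - DT = 209 - 2*48 + (6.57) - 89 + 16 - 18 = 28.57

28.57 dB


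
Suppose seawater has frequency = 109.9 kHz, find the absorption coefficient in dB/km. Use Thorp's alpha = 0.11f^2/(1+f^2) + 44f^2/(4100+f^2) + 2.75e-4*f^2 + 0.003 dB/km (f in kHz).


36.284 dB/km


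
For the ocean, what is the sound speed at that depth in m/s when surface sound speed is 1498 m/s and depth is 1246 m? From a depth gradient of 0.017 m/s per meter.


c = 1498 + 0.017 * 1246 = 1519.182

1519.182 m/s


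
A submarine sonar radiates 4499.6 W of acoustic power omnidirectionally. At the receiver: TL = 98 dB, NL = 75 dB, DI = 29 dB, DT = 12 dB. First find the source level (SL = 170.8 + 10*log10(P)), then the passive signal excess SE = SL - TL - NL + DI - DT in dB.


Step 1: SL = 170.8 + 10*log10(4499.6) = 207.33 dB
Step 2: SE = SL - TL - NL + DI - DT = 207.33 - 98 - 75 + 29 - 12 = 51.33

51.33 dB


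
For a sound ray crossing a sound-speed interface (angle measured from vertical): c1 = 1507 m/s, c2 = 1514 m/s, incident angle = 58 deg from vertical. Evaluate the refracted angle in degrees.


sin(theta2) = (c2/c1)*sin(theta1) = (1514/1507)*sin(58 deg) = 0.85199
theta2 = arcsin(0.85199) = 58.43

58.43 deg


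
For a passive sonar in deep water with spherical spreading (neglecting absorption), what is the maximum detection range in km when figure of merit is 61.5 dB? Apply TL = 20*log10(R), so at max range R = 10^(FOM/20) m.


At max range FOM = TL, so 20*log10(R) = 61.5
R = 10^(61.5/20) = 1188.5 m = 1.19 km

1.19 km


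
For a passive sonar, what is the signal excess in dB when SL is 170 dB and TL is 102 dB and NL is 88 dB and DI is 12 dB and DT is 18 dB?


-26 dB


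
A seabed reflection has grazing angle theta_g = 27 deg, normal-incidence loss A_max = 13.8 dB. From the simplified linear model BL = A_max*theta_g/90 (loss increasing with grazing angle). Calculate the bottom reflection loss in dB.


4.14 dB


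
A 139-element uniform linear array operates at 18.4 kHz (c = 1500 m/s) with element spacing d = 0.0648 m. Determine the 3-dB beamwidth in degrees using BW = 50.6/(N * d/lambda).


Step 1: lambda = 1500/18400 = 0.08152 m
Step 2: d/lambda = 0.0648/0.08152 = 0.7949
Step 3: BW = 50.6/(N * d/lambda) = 50.6/(139 * 0.7949) = 0.46

0.46 deg


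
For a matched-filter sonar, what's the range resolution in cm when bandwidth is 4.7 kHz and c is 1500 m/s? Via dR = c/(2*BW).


15.96 cm


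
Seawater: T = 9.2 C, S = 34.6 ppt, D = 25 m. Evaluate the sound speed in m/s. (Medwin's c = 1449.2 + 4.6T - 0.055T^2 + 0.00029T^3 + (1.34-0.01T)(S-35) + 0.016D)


1486.99 m/s


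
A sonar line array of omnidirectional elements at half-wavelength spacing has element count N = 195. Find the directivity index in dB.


DI = 10*log10(195) = 22.9

22.9 dB


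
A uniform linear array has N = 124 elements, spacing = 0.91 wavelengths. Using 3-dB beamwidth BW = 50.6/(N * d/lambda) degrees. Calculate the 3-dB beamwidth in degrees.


BW = 50.6 / (124 * 0.91) = 50.6 / 112.84 = 0.45

0.45 deg


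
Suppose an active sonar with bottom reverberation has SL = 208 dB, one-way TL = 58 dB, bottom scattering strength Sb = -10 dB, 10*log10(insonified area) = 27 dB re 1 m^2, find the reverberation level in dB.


109 dB


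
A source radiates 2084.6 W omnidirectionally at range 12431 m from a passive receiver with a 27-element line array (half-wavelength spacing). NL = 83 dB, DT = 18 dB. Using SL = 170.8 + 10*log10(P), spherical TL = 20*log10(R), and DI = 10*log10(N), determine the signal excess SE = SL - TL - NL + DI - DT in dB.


Step 1: SL = 170.8 + 10*log10(2084.6) = 203.99 dB
Step 2: TL = 20*log10(12431) = 81.89 dB
Step 3: DI = 10*log10(27) = 14.31 dB
Step 4: SE = SL - TL - NL + DI - DT = 203.99 - 81.89 - 83 + 14.31 - 18 = 35.41

35.41 dB


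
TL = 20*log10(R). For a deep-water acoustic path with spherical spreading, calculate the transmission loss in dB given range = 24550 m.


TL = 20*log10(24550) = 87.8

87.8 dB


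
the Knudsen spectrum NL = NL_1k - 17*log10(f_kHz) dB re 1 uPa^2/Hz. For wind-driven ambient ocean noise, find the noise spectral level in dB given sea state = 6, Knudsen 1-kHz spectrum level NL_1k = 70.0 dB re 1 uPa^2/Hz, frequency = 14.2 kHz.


NL = NL_1k - 17*log10(f_kHz) = 70.0 - 17*log10(14.2) = 70.0 - (19.59) = 50.41

50.41 dB


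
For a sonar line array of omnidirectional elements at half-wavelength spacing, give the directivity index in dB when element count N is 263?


DI = 10*log10(263) = 24.2

24.2 dB


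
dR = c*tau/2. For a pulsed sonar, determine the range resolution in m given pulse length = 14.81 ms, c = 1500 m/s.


11.1075 m


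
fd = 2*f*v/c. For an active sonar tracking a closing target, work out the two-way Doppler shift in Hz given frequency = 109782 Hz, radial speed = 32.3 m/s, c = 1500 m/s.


fd = 2*f*v/c = 2 * 109782 * 32.3 / 1500 = 4727.94

4727.94 Hz


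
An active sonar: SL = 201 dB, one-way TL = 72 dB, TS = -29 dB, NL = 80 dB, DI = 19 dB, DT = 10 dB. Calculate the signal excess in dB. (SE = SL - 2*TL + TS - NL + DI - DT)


SE = SL - 2*TL + TS - NL + DI - DT = 201 - 2*72 + (-29) - 80 + 19 - 10 = -43

-43 dB


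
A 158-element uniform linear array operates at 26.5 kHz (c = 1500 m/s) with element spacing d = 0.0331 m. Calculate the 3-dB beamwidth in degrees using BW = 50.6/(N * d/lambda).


Step 1: lambda = 1500/26500 = 0.0566 m
Step 2: d/lambda = 0.0331/0.0566 = 0.5848
Step 3: BW = 50.6/(N * d/lambda) = 50.6/(158 * 0.5848) = 0.55

0.55 deg


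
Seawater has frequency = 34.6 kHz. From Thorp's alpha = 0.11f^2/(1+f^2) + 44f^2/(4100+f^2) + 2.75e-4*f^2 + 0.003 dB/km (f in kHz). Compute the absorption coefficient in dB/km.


f^2 = 1197.16
alpha = 0.11*1197.16/(1+1197.16) + 44*1197.16/(4100+1197.16) + 2.75e-4*1197.16 + 0.003 = 10.386

10.386 dB/km


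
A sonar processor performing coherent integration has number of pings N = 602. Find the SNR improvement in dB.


Gain = 10*log10(602) = 27.8

27.8 dB


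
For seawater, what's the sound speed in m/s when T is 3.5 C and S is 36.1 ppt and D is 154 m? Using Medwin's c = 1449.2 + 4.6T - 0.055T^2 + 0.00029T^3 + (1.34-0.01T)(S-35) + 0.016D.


c = 1449.2 + 4.6*3.5 - 0.055*3.5^2 + 0.00029*3.5^3 + (1.34 - 0.01*3.5)*(36.1 - 35) + 0.016*154 = 1468.54

1468.54 m/s


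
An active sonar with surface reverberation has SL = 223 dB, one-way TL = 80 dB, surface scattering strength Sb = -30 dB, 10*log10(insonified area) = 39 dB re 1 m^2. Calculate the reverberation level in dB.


RL = SL - 2*TL + Sb + 10*log10(A) = 223 - 2*80 + (-30) + 39 = 72

72 dB


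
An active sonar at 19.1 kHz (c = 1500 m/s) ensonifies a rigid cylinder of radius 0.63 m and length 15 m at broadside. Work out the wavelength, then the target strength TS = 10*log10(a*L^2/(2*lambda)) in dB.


Step 1: lambda = c/f = 1500/19100 = 0.07853 m
Step 2: TS = 10*log10(a*L^2/(2*lambda)) = 10*log10(0.63*15^2/(2*0.07853)) = 29.55

29.55 dB


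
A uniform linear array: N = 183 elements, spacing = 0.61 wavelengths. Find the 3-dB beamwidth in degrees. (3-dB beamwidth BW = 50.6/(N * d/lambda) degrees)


BW = 50.6 / (183 * 0.61) = 50.6 / 111.63 = 0.45

0.45 deg


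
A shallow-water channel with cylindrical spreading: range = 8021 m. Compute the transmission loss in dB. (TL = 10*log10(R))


TL = 10*log10(8021) = 39.04

39.04 dB


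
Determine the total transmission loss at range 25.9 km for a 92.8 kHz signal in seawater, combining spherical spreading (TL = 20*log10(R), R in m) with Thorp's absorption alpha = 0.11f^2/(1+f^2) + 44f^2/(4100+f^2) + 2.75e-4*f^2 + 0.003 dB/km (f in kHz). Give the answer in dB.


Step 1 (Thorp): alpha = 0.11*8611.84/(1+8611.84) + 44*8611.84/(4100+8611.84) + 2.75e-4*8611.84 + 0.003 = 32.2897 dB/km
Step 2: TL_spread = 20*log10(25900) = 88.27 dB
Step 3: TL_abs = alpha*R = 32.2897 * 25.9 = 836.3 dB
Step 4: TL_total = 88.27 + 836.3 = 924.57

924.57 dB


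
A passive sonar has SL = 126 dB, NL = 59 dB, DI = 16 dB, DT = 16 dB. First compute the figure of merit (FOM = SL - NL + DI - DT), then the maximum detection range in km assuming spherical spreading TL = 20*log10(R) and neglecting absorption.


Step 1: FOM = SL - NL + DI - DT = 126 - 59 + 16 - 16 = 67 dB
Step 2: at max range FOM = TL = 20*log10(R), so R = 10^(67/20) = 2238.72 m = 2.24 km

2.24 km


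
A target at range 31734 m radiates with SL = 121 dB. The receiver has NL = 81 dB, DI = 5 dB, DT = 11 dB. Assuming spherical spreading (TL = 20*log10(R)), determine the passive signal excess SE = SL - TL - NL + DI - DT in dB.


Step 1: TL = 20*log10(31734) = 90.03 dB
Step 2: SE = 121 - 90.03 - 81 + 5 - 11 = -56.03

-56.03 dB


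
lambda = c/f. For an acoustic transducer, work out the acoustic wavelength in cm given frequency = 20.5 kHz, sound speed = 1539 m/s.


lambda = c/f = 1539 / 20500 = 0.0751 m = 7.51 cm

7.51 cm


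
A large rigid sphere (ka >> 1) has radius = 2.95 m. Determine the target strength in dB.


TS = 10*log10(2.95^2 / 4) = 10*log10(2.175625) = 3.38

3.38 dB


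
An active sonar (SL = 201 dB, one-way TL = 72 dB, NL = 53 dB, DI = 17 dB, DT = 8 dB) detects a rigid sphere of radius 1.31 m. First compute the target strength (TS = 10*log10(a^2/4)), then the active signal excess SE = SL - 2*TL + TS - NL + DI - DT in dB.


Step 1: TS = 10*log10(1.31^2/4) = -3.68 dB
Step 2: SE = SL - 2*TL + TS - NL + DI - DT = 201 - 2*72 + (-3.68) - 53 + 17 - 8 = 9.32

9.32 dB


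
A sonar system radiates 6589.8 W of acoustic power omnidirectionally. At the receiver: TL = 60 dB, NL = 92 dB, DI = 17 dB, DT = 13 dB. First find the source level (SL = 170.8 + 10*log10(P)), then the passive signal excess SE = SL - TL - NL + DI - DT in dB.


Step 1: SL = 170.8 + 10*log10(6589.8) = 208.99 dB
Step 2: SE = SL - TL - NL + DI - DT = 208.99 - 60 - 92 + 17 - 13 = 60.99

60.99 dB
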